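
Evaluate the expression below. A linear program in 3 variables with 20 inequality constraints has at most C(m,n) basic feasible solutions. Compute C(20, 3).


Each vertex corresponds to some choice of n active constraints out of m, so the number of vertices is at most C(m, n) = m! / (n!(m-n)!).
m = 20, n = 3
Numerator: 20 * 19 * 18
Denominator: 3! = 6
C(20, 3) = 1140


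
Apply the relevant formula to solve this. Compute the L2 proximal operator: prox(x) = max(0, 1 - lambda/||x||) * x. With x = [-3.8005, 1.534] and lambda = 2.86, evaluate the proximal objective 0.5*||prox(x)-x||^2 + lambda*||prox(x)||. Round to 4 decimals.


Step 1: Compute ||x||.
||x|| = 4.0984
Step 2: Compute scaling factor.
scale = max(0, 1 - 2.86/4.0984) = 0.3022
Step 3: prox(x) = [-1.1484, 0.4635]
||prox(x)|| = 1.2384
Step 4: Proximal objective.
0.5*||prox-x||^2 = 4.0898
lambda*||prox|| = 3.5418
Total = 7.6316


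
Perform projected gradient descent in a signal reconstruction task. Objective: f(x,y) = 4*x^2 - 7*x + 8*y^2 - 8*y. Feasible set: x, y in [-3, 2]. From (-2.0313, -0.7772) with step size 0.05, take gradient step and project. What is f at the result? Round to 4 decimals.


Step 1: Compute gradient at (-2.0313, -0.7772).
grad_x = 2*4*-2.0313 - 7 = -23.2504
grad_y = 2*8*-0.7772 - 8 = -20.4352
Step 2: Gradient step.
x_raw = -2.0313 - 0.05*-23.2504 = -0.8688
y_raw = -0.7772 - 0.05*-20.4352 = 0.2446
Step 3: Project onto [-3, 2].
x_proj = clip(-0.8688) = -0.8688
y_proj = clip(0.2446) = 0.2446
Step 4: Evaluate f.
f(-0.8688, 0.2446) = 7.6226


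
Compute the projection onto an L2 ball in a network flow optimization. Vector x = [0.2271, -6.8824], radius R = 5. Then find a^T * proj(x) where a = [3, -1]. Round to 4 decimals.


Step 1: Compute ||x|| (intermediates to 6 decimals).
||x|| = sqrt(0.2271^2 + (-6.8824)^2) = 6.886146
Step 2: Project.
Since ||x|| > R, scale = R/||x|| = 5/6.886146 = 0.726096, proj(x) = scale * x
proj(x) = [0.164896, -4.997283]
Step 3: Dot product.
a^T * proj(x) = 3*0.164896 - 1*(-4.997283) = 5.492


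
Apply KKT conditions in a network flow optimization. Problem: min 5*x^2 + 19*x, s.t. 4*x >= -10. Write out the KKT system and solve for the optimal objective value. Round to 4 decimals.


Step 1: Try lambda = 0 (constraint inactive).
Stationarity: 2*5*x + 19 = 0
x* = -19/(2*5) = -1.9
Check constraint: 4*-1.9 = -7.6 >= -10 -- satisfied.
Step 2: Compute optimal value.
f(x*) = 5*(-1.9)^2 + 19*(-1.9) = -18.05


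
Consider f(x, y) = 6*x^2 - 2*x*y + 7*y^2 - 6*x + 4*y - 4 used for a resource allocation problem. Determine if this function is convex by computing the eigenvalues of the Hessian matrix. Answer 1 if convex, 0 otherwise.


The Hessian of f(x,y) = 6*x^2 - 2*x*y + 7*y^2 - 6*x + 4*y - 4 is:
H = [[12, -2], [-2, 14]]
Trace = 12 + 14 = 26
Determinant = 12*14 - (-2)^2 = 164
Discriminant = (26)^2 - 4*164 = 20.0
Eigenvalues: lambda_1 = 10.7639, lambda_2 = 15.2361
The function is convex.

1


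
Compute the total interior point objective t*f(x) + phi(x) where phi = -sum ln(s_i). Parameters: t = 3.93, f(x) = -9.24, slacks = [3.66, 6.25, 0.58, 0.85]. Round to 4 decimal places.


Step 1: Compute log-barrier.
ln values: [1.2975, 1.8326, -0.5447, -0.1625]
phi = -(1.2975 + 1.8326 - 0.5447 - 0.1625) = -2.4228
Step 2: Compute augmented objective.
t*f(x) = 3.93*-9.24 = -36.3132
Total = -36.3132 - 2.4228 = -38.736


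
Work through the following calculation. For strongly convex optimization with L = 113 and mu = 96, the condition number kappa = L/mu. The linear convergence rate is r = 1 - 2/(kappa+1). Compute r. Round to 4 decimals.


Step 1: Compute the condition number.
kappa = L/mu = 113/96 = 1.1771
Step 2: Compute the convergence rate.
r = 1 - 2/(kappa + 1) = 1 - 2*mu/(L + mu) = (L - mu)/(L + mu) = 17/209 = 0.0813


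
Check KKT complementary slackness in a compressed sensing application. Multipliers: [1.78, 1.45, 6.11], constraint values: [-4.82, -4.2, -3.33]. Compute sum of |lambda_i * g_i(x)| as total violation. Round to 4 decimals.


KKT complementary slackness check:
lambda_1 * g_1 = 1.78 * -4.82 = -8.5796
lambda_2 * g_2 = 1.45 * -4.2 = -6.09
lambda_3 * g_3 = 6.11 * -3.33 = -20.3463
Total violation = 8.5796 + 6.09 + 20.3463 = 35.0159


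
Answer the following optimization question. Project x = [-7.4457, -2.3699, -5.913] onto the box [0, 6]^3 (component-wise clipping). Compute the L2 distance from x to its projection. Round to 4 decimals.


Project each component onto [0, 6].
clip(-7.4457) = 0.0, clip(-2.3699) = 0.0, clip(-5.913) = 0.0
Projection = [0.0, 0.0, 0.0]
Squared diffs: [55.4384, 5.6164, 34.9636]
Distance = sqrt(96.0184) = 9.7989


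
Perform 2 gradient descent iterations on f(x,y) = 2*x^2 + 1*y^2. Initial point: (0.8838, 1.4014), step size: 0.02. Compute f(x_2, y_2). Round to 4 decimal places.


Gradient descent on f(x,y) = 2*x^2 + 1*y^2.
Starting point: (0.8838, 1.4014), alpha = 0.02
Step 1: grad_x = 2*2*0.8838 = 3.5352, grad_y = 2*1*1.4014 = 2.8028
  x_1 = 0.8838 - 0.02*3.5352 = 0.8131
  y_1 = 1.4014 - 0.02*2.8028 = 1.3453
Step 2: grad_x = 2*2*0.8131 = 3.2524, grad_y = 2*1*1.3453 = 2.6907
  x_2 = 0.8131 - 0.02*3.2524 = 0.748
  y_2 = 1.3453 - 0.02*2.6907 = 1.2915
f(0.748, 1.2915) = 2*0.748^2 + 1*1.2915^2 = 2.7872


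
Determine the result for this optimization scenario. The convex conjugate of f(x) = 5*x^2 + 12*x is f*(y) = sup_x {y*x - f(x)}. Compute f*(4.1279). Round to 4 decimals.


f*(y) = sup_x {y*x - a*x^2 - b*x} = sup_x {(y-b)*x - a*x^2}
FOC: (y - b) - 2a*x = 0 => x* = (y - b)/(2a)
x* = (4.1279 - 12)/(2*5) = -0.7872
f*(4.1279) = (y-b)^2/(4a) = (4.1279 - 12)^2/(4*5)
= 61.97/20 = 3.0985


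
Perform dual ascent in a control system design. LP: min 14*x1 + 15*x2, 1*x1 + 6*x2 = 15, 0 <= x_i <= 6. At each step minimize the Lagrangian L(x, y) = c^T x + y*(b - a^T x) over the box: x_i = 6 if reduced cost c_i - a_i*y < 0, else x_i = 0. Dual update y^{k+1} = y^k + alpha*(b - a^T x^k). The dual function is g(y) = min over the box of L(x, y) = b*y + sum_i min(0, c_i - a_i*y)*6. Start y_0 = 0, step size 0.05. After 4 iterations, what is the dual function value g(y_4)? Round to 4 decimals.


Dual ascent for LP: min 14*x1 + 15*x2, 1*x1 + 6*x2 = 15, 0 <= x_i <= 6
Step 1: y^k = 0.0, reduced costs: (14.0, 15.0)
  x^k = (0.0, 0.0), subgradient = b - a^T x = 15.0
  y^{k+1} = 0.0 + 0.05*15.0 = 0.75
Step 2: y^k = 0.75, reduced costs: (13.25, 10.5)
  x^k = (0.0, 0.0), subgradient = b - a^T x = 15.0
  y^{k+1} = 0.75 + 0.05*15.0 = 1.5
Step 3: y^k = 1.5, reduced costs: (12.5, 6.0)
  x^k = (0.0, 0.0), subgradient = b - a^T x = 15.0
  y^{k+1} = 1.5 + 0.05*15.0 = 2.25
Step 4: y^k = 2.25, reduced costs: (11.75, 1.5)
  x^k = (0.0, 0.0), subgradient = b - a^T x = 15.0
  y^{k+1} = 2.25 + 0.05*15.0 = 3.0
Dual objective at y_4 = 3.0: reduced costs (11.0, -3.0), box minimizer x = (0.0, 6.0)
g(y_4) = b*y + (c1 - a1*y)*x1 + (c2 - a2*y)*x2 = 15*3.0 + 11.0*0.0 + (-3.0)*6.0 = 45.0 + 0.0 - 18.0 = 27.0


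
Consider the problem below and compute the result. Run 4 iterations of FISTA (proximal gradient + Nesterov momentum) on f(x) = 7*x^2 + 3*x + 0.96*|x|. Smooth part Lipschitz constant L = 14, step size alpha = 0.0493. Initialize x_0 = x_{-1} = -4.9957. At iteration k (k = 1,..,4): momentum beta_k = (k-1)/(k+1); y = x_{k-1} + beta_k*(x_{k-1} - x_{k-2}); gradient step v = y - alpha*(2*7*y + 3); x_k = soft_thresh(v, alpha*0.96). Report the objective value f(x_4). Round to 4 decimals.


FISTA on f(x) = 7*x^2 + 3*x + 0.96*|x|
L = 14, alpha = 0.0493
Iteration 1: beta = 0.0, y = -4.9957 + 0.0*(-4.9957 + 4.9957) = -4.9957
  grad(y) = -66.9398, v = y - alpha*grad = -1.6956
  prox(v) = soft_thresh(-1.6956, 0.0473) = -1.6482
Iteration 2: beta = 0.3333, y = -1.6482 + 0.3333*(-1.6482 + 4.9957) = -0.5324
  grad(y) = -4.4539, v = y - alpha*grad = -0.3128
  prox(v) = soft_thresh(-0.3128, 0.0473) = -0.2655
Iteration 3: beta = 0.5, y = -0.2655 + 0.5*(-0.2655 + 1.6482) = 0.4258
  grad(y) = 8.9619, v = y - alpha*grad = -0.016
  prox(v) = soft_thresh(-0.016, 0.0473) = 0.0
Iteration 4: beta = 0.6, y = 0.0 + 0.6*(0.0 + 0.2655) = 0.1593
  grad(y) = 5.2303, v = y - alpha*grad = -0.0985
  prox(v) = soft_thresh(-0.0985, 0.0473) = -0.0512
f(x_4) = 7*(-0.0512)^2 + 3*(-0.0512) + 0.96*|-0.0512| = -0.0861


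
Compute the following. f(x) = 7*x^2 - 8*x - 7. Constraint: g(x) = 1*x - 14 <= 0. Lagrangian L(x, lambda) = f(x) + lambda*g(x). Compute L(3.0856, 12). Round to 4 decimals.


Step 1: Evaluate f(x).
f(3.0856) = 7*3.0856^2 - 8*3.0856 - 7 = 34.9617
Step 2: Evaluate g(x).
g(3.0856) = 1*3.0856 - 14 = -10.9144
Step 3: Compute Lagrangian.
L = 34.9617 + 12*-10.9144 = -96.0111


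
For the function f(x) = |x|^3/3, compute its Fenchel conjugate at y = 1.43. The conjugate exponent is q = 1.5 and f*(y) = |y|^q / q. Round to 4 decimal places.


The conjugate exponent q satisfies 1/p + 1/q = 1.
p = 3, so q = 3/(3 - 1) = 1.5
|y|^q = 1.43^1.5 = 1.71
f*(1.43) = 1.71 / 1.5 = 1.14


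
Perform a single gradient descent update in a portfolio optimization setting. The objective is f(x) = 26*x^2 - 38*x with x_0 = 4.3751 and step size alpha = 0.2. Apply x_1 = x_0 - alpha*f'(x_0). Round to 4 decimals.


We compute the gradient at x_0 and apply the update.
f'(x) = 52*x - 38
f'(4.3751) = 52*4.3751 - 38 = 189.5052
x_1 = 4.3751 - 0.2*189.5052 = -33.5259


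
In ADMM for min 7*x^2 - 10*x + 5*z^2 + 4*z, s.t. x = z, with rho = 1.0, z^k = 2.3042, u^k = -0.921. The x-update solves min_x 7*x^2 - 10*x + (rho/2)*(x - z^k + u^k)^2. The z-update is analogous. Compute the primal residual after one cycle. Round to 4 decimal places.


ADMM iteration with rho = 1.0, z^k = 2.3042, u^k = -0.921
Step 1: x-update.
Minimize 7*x^2 - 10*x + (1.0/2)*(x - 2.3042 - 0.921)^2
FOC: (2*7 + 1.0)*x = 10 + 1.0*(2.3042 + 0.921)
x^{k+1} = 0.8817
Step 2: z-update.
Minimize 5*z^2 + 4*z + (1.0/2)*(0.8817 - z - 0.921)^2
FOC: (2*5 + 1.0)*z = -4 + 1.0*(0.8817 - 0.921)
z^{k+1} = -0.3672
Step 3: u-update.
u^{k+1} = -0.921 + 0.8817 + 0.3672 = 0.3279
Step 4: Primal residual = |0.8817 + 0.3672| = 1.2489


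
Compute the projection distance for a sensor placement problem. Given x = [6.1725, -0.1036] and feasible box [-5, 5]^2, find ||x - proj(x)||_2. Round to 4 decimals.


Project each component onto [-5, 5].
clip(6.1725) = 5.0, clip(-0.1036) = -0.1036
Projection = [5.0, -0.1036]
Squared diffs: [1.3748, 0.0]
Distance = sqrt(1.3748) = 1.1725


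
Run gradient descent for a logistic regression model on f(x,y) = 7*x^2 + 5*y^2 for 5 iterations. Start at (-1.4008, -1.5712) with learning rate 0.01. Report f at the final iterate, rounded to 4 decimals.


Gradient descent on f(x,y) = 7*x^2 + 5*y^2.
Starting point: (-1.4008, -1.5712), alpha = 0.01
Step 1: grad_x = 2*7*-1.4008 = -19.6112, grad_y = 2*5*-1.5712 = -15.712
  x_1 = -1.4008 - 0.01*-19.6112 = -1.2047
  y_1 = -1.5712 - 0.01*-15.712 = -1.4141
Step 2: grad_x = 2*7*-1.2047 = -16.8656, grad_y = 2*5*-1.4141 = -14.1408
  x_2 = -1.2047 - 0.01*-16.8656 = -1.036
  y_2 = -1.4141 - 0.01*-14.1408 = -1.2727
Step 3: grad_x = 2*7*-1.036 = -14.5044, grad_y = 2*5*-1.2727 = -12.7267
  x_3 = -1.036 - 0.01*-14.5044 = -0.891
  y_3 = -1.2727 - 0.01*-12.7267 = -1.1454
Step 4: grad_x = 2*7*-0.891 = -12.4738, grad_y = 2*5*-1.1454 = -11.454
  x_4 = -0.891 - 0.01*-12.4738 = -0.7662
  y_4 = -1.1454 - 0.01*-11.454 = -1.0309
Step 5: grad_x = 2*7*-0.7662 = -10.7275, grad_y = 2*5*-1.0309 = -10.3086
  x_5 = -0.7662 - 0.01*-10.7275 = -0.659
  y_5 = -1.0309 - 0.01*-10.3086 = -0.9278
f(-0.659, -0.9278) = 7*(-0.659)^2 + 5*(-0.9278)^2 = 7.3436


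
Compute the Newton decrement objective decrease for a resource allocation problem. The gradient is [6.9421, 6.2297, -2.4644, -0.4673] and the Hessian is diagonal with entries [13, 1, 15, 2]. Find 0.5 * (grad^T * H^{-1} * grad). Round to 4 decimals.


Step 1: H is diagonal, so H^(-1) * g = [0.534, 6.2297, -0.1643, -0.2337].
Step 2: g^T H^(-1) g = sum_i g_i^2 / H_ii
  = (6.9421)^2/13 + (6.2297)^2/1 + (-2.4644)^2/15 + (-0.4673)^2/2
  = 3.7071 + 38.8092 + 0.4049 + 0.1092 = 43.0304
Step 3: Objective decrease = 0.5 * g^T H^(-1) g = 21.5152


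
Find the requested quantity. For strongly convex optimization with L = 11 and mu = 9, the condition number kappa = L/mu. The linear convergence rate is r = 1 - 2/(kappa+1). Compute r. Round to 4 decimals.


Step 1: Compute the condition number.
kappa = L/mu = 11/9 = 1.2222
Step 2: Compute the convergence rate.
r = 1 - 2/(kappa + 1) = 1 - 2*mu/(L + mu) = (L - mu)/(L + mu) = 2/20 = 0.1


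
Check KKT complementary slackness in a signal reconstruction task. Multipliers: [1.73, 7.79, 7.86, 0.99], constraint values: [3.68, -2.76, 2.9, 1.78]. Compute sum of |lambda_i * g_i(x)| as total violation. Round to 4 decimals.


KKT complementary slackness check:
lambda_1 * g_1 = 1.73 * 3.68 = 6.3664
lambda_2 * g_2 = 7.79 * -2.76 = -21.5004
lambda_3 * g_3 = 7.86 * 2.9 = 22.794
lambda_4 * g_4 = 0.99 * 1.78 = 1.7622
Total violation = 6.3664 + 21.5004 + 22.794 + 1.7622 = 52.423


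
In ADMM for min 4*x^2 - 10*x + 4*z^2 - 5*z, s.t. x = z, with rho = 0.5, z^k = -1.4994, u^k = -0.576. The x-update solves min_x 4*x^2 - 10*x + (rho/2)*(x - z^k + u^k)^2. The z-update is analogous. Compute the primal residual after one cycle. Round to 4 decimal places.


ADMM iteration with rho = 0.5, z^k = -1.4994, u^k = -0.576
Step 1: x-update.
Minimize 4*x^2 - 10*x + (0.5/2)*(x + 1.4994 - 0.576)^2
FOC: (2*4 + 0.5)*x = 10 + 0.5*(-1.4994 + 0.576)
x^{k+1} = 1.1222
Step 2: z-update.
Minimize 4*z^2 - 5*z + (0.5/2)*(1.1222 - z - 0.576)^2
FOC: (2*4 + 0.5)*z = 5 + 0.5*(1.1222 - 0.576)
z^{k+1} = 0.6204
Step 3: u-update.
u^{k+1} = -0.576 + 1.1222 - 0.6204 = -0.0742
Step 4: Primal residual = |1.1222 - 0.6204| = 0.5018


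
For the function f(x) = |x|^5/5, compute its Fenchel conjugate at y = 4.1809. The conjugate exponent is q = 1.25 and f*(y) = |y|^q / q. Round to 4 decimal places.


The conjugate exponent q satisfies 1/p + 1/q = 1.
p = 5, so q = 5/(5 - 1) = 1.25
|y|^q = 4.1809^1.25 = 5.9784
f*(4.1809) = 5.9784 / 1.25 = 4.7827


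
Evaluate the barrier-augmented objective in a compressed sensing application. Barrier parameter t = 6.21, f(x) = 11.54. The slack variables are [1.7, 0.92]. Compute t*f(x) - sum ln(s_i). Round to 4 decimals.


Step 1: Compute log-barrier.
ln values: [0.5306, -0.0834]
phi = -(0.5306 - 0.0834) = -0.4472
Step 2: Compute augmented objective.
t*f(x) = 6.21*11.54 = 71.6634
Total = 71.6634 - 0.4472 = 71.2162


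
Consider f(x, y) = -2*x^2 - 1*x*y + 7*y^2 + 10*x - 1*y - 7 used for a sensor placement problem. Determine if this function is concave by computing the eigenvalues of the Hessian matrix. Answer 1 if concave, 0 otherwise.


The Hessian of f(x,y) = -2*x^2 - 1*x*y + 7*y^2 + 10*x - 1*y - 7 is:
H = [[-4, -1], [-1, 14]]
Trace = -4 + 14 = 10
Determinant = -4*14 - (-1)^2 = -57
Discriminant = (10)^2 - 4*-57 = 328.0
Eigenvalues: lambda_1 = -4.0554, lambda_2 = 14.0554
The function is not concave.

0


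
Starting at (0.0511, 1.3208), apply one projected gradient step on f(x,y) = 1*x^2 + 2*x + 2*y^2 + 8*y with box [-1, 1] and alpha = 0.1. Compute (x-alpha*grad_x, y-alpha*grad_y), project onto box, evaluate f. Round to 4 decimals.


Step 1: Compute gradient at (0.0511, 1.3208).
grad_x = 2*1*0.0511 + 2 = 2.1022
grad_y = 2*2*1.3208 + 8 = 13.2832
Step 2: Gradient step.
x_raw = 0.0511 - 0.1*2.1022 = -0.1591
y_raw = 1.3208 - 0.1*13.2832 = -0.0075
Step 3: Project onto [-1, 1].
x_proj = clip(-0.1591) = -0.1591
y_proj = clip(-0.0075) = -0.0075
Step 4: Evaluate f.
f(-0.1591, -0.0075) = -0.353


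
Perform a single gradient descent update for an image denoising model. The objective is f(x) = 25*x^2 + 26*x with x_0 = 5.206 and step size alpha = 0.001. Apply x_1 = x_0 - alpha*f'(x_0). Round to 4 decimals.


We compute the gradient at x_0 and apply the update.
f'(x) = 50*x + 26
f'(5.206) = 50*5.206 + 26 = 286.3
x_1 = 5.206 - 0.001*286.3 = 4.9197


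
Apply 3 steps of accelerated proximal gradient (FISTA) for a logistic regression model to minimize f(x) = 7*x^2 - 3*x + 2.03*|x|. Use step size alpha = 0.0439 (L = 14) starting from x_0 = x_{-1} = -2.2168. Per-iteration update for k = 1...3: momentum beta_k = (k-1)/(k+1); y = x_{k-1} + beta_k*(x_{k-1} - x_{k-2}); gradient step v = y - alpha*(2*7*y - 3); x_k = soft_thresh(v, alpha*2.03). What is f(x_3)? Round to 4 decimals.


FISTA on f(x) = 7*x^2 - 3*x + 2.03*|x|
L = 14, alpha = 0.0439
Iteration 1: beta = 0.0, y = -2.2168 + 0.0*(-2.2168 + 2.2168) = -2.2168
  grad(y) = -34.0352, v = y - alpha*grad = -0.7227
  prox(v) = soft_thresh(-0.7227, 0.0891) = -0.6335
Iteration 2: beta = 0.3333, y = -0.6335 + 0.3333*(-0.6335 + 2.2168) = -0.1058
  grad(y) = -4.481, v = y - alpha*grad = 0.0909
  prox(v) = soft_thresh(0.0909, 0.0891) = 0.0018
Iteration 3: beta = 0.5, y = 0.0018 + 0.5*(0.0018 + 0.6335) = 0.3195
  grad(y) = 1.4729, v = y - alpha*grad = 0.2548
  prox(v) = soft_thresh(0.2548, 0.0891) = 0.1657
f(x_3) = 7*0.1657^2 - 3*0.1657 + 2.03*|0.1657| = 0.0315


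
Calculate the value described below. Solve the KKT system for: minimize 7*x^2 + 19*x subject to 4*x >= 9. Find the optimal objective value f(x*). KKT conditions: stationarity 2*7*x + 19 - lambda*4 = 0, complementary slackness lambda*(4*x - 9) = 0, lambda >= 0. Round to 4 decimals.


Step 1: Try lambda = 0 (constraint inactive).
x_unc = -19/(2*7) = -1.3571
Check: 4*-1.3571 = -5.4284 < 9 -- violated!
Step 2: Constraint must be active: 4*x = 9
x* = 9/4 = 2.25
lambda = (2*7*2.25 + 19)/4 = 12.625
Step 3: Compute optimal value.
f(x*) = 7*2.25^2 + 19*2.25 = 78.1875


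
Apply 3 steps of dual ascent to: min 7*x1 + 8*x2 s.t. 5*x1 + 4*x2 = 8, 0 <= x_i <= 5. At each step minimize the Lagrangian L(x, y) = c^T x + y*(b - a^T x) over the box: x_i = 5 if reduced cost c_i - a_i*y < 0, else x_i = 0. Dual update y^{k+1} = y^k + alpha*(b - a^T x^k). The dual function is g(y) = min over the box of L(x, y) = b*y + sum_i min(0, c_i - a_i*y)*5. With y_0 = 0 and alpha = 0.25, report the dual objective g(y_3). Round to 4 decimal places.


Dual ascent for LP: min 7*x1 + 8*x2, 5*x1 + 4*x2 = 8, 0 <= x_i <= 5
Step 1: y^k = 0.0, reduced costs: (7.0, 8.0)
  x^k = (0.0, 0.0), subgradient = b - a^T x = 8.0
  y^{k+1} = 0.0 + 0.25*8.0 = 2.0
Step 2: y^k = 2.0, reduced costs: (-3.0, 0.0)
  x^k = (5.0, 0.0), subgradient = b - a^T x = -17.0
  y^{k+1} = 2.0 + 0.25*-17.0 = -2.25
Step 3: y^k = -2.25, reduced costs: (18.25, 17.0)
  x^k = (0.0, 0.0), subgradient = b - a^T x = 8.0
  y^{k+1} = -2.25 + 0.25*8.0 = -0.25
Dual objective at y_3 = -0.25: reduced costs (8.25, 9.0), box minimizer x = (0.0, 0.0)
g(y_3) = b*y + (c1 - a1*y)*x1 + (c2 - a2*y)*x2 = 8*(-0.25) + 8.25*0.0 + 9.0*0.0 = -2.0 + 0.0 + 0.0 = -2.0


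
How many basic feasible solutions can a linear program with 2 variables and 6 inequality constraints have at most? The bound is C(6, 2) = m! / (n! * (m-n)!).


Each vertex corresponds to some choice of n active constraints out of m, so the number of vertices is at most C(m, n) = m! / (n!(m-n)!).
m = 6, n = 2
Numerator: 6 * 5
Denominator: 2! = 2
C(6, 2) = 15


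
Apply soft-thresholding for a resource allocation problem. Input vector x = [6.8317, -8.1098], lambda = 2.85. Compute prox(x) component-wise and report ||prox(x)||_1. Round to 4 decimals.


Soft-thresholding with lambda = 2.85:
prox(6.8317) = sign(6.8317)*max(|6.8317| - 2.85, 0) = 3.9817
prox(-8.1098) = sign(-8.1098)*max(|-8.1098| - 2.85, 0) = -5.2598
prox(x) = [3.9817, -5.2598]
||prox(x)||_1 = 3.9817 + 5.2598 = 9.2415


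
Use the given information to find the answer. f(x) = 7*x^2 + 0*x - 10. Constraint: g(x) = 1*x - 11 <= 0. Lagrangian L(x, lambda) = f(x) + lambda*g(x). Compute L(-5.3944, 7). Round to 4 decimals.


Step 1: Evaluate f(x).
f(-5.3944) = 7*(-5.3944)^2 + 0*(-5.3944) - 10 = 193.6969
Step 2: Evaluate g(x).
g(-5.3944) = 1*-5.3944 - 11 = -16.3944
Step 3: Compute Lagrangian.
L = 193.6969 + 7*-16.3944 = 78.9361


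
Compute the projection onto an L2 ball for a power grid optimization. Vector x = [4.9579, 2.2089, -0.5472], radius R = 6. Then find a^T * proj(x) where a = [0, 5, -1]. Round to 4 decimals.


Step 1: Compute ||x|| (intermediates to 6 decimals).
||x|| = sqrt(4.9579^2 + 2.2089^2 + (-0.5472)^2) = 5.455221
Step 2: Project.
Since ||x|| <= R, proj = x (no scaling needed).
proj(x) = [4.9579, 2.2089, -0.5472]
Step 3: Dot product.
a^T * proj(x) = 0*4.9579 + 5*2.2089 - 1*(-0.5472) = 11.5917


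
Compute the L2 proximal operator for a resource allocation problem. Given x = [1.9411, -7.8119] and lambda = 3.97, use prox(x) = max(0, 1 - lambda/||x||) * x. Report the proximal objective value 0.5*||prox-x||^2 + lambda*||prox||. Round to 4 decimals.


Step 1: Compute ||x||.
||x|| = 8.0495
Step 2: Compute scaling factor.
scale = max(0, 1 - 3.97/8.0495) = 0.5068
Step 3: prox(x) = [0.9837, -3.9591]
||prox(x)|| = 4.0795
Step 4: Proximal objective.
0.5*||prox-x||^2 = 7.8805
lambda*||prox|| = 16.1956
Total = 24.0759


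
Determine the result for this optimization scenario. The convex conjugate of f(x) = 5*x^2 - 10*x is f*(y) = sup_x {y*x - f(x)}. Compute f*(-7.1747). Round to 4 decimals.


f*(y) = sup_x {y*x - a*x^2 - b*x} = sup_x {(y-b)*x - a*x^2}
FOC: (y - b) - 2a*x = 0 => x* = (y - b)/(2a)
x* = (-7.1747 + 10)/(2*5) = 0.2825
f*(-7.1747) = (y-b)^2/(4a) = (-7.1747 + 10)^2/(4*5)
= 7.9823/20 = 0.3991


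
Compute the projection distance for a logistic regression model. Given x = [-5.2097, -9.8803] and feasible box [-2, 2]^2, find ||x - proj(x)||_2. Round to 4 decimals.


Project each component onto [-2, 2].
clip(-5.2097) = -2.0, clip(-9.8803) = -2.0
Projection = [-2.0, -2.0]
Squared diffs: [10.3022, 62.0991]
Distance = sqrt(72.4013) = 8.5089


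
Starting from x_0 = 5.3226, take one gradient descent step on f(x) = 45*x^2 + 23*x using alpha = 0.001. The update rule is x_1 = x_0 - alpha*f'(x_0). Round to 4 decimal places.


We compute the gradient at x_0 and apply the update.
f'(x) = 90*x + 23
f'(5.3226) = 90*5.3226 + 23 = 502.034
x_1 = 5.3226 - 0.001*502.034 = 4.8206


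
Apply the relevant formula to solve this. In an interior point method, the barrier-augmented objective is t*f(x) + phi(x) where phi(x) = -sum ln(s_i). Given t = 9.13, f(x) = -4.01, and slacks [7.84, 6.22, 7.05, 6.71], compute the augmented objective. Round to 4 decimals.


Step 1: Compute log-barrier.
ln values: [2.0592, 1.8278, 1.953, 1.9036]
phi = -(2.0592 + 1.8278 + 1.953 + 1.9036) = -7.7436
Step 2: Compute augmented objective.
t*f(x) = 9.13*-4.01 = -36.6113
Total = -36.6113 - 7.7436 = -44.3549


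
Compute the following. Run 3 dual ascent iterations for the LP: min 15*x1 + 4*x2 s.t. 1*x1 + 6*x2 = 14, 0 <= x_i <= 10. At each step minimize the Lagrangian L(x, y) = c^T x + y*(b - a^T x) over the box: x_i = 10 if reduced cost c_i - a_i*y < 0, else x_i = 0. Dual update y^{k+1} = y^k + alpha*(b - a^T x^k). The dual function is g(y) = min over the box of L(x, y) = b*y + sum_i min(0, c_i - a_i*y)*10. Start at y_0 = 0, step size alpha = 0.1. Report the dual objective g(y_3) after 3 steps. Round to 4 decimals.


Dual ascent for LP: min 15*x1 + 4*x2, 1*x1 + 6*x2 = 14, 0 <= x_i <= 10
Step 1: y^k = 0.0, reduced costs: (15.0, 4.0)
  x^k = (0.0, 0.0), subgradient = b - a^T x = 14.0
  y^{k+1} = 0.0 + 0.1*14.0 = 1.4
Step 2: y^k = 1.4, reduced costs: (13.6, -4.4)
  x^k = (0.0, 10.0), subgradient = b - a^T x = -46.0
  y^{k+1} = 1.4 + 0.1*-46.0 = -3.2
Step 3: y^k = -3.2, reduced costs: (18.2, 23.2)
  x^k = (0.0, 0.0), subgradient = b - a^T x = 14.0
  y^{k+1} = -3.2 + 0.1*14.0 = -1.8
Dual objective at y_3 = -1.8: reduced costs (16.8, 14.8), box minimizer x = (0.0, 0.0)
g(y_3) = b*y + (c1 - a1*y)*x1 + (c2 - a2*y)*x2 = 14*(-1.8) + 16.8*0.0 + 14.8*0.0 = -25.2 + 0.0 + 0.0 = -25.2


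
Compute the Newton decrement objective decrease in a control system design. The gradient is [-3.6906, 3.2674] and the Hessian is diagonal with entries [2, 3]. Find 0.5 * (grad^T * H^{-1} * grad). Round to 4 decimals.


Step 1: H is diagonal, so H^(-1) * g = [-1.8453, 1.0891].
Step 2: g^T H^(-1) g = sum_i g_i^2 / H_ii
  = (-3.6906)^2/2 + (3.2674)^2/3
  = 6.8103 + 3.5586 = 10.3689
Step 3: Objective decrease = 0.5 * g^T H^(-1) g = 5.1844


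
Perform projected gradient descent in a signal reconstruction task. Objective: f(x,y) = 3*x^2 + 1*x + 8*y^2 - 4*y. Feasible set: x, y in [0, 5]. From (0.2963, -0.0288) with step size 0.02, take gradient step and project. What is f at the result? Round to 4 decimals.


Step 1: Compute gradient at (0.2963, -0.0288).
grad_x = 2*3*0.2963 + 1 = 2.7778
grad_y = 2*8*-0.0288 - 4 = -4.4608
Step 2: Gradient step.
x_raw = 0.2963 - 0.02*2.7778 = 0.2407
y_raw = -0.0288 - 0.02*-4.4608 = 0.0604
Step 3: Project onto [0, 5].
x_proj = clip(0.2407) = 0.2407
y_proj = clip(0.0604) = 0.0604
Step 4: Evaluate f.
f(0.2407, 0.0604) = 0.2022


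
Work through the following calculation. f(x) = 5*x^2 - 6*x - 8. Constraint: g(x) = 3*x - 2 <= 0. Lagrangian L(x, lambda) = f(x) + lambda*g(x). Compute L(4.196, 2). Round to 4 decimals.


Step 1: Evaluate f(x).
f(4.196) = 5*4.196^2 - 6*4.196 - 8 = 54.8561
Step 2: Evaluate g(x).
g(4.196) = 3*4.196 - 2 = 10.588
Step 3: Compute Lagrangian.
L = 54.8561 + 2*10.588 = 76.0321


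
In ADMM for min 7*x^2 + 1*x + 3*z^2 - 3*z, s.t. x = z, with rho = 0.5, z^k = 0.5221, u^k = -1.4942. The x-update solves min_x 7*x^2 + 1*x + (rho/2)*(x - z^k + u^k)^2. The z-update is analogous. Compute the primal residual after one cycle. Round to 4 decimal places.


ADMM iteration with rho = 0.5, z^k = 0.5221, u^k = -1.4942
Step 1: x-update.
Minimize 7*x^2 + 1*x + (0.5/2)*(x - 0.5221 - 1.4942)^2
FOC: (2*7 + 0.5)*x = -1 + 0.5*(0.5221 + 1.4942)
x^{k+1} = 0.0006
Step 2: z-update.
Minimize 3*z^2 - 3*z + (0.5/2)*(0.0006 - z - 1.4942)^2
FOC: (2*3 + 0.5)*z = 3 + 0.5*(0.0006 - 1.4942)
z^{k+1} = 0.3466
Step 3: u-update.
u^{k+1} = -1.4942 + 0.0006 - 0.3466 = -1.8403
Step 4: Primal residual = |0.0006 - 0.3466| = 0.3461


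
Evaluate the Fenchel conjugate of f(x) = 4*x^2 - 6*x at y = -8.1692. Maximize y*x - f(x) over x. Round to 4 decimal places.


f*(y) = sup_x {y*x - a*x^2 - b*x} = sup_x {(y-b)*x - a*x^2}
FOC: (y - b) - 2a*x = 0 => x* = (y - b)/(2a)
x* = (-8.1692 + 6)/(2*4) = -0.2712
f*(-8.1692) = (y-b)^2/(4a) = (-8.1692 + 6)^2/(4*4)
= 4.7054/16 = 0.2941


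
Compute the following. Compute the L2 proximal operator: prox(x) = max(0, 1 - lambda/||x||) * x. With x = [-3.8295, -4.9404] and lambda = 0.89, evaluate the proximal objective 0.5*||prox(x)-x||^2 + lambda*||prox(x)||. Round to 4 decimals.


Step 1: Compute ||x||.
||x|| = 6.2508
Step 2: Compute scaling factor.
scale = max(0, 1 - 0.89/6.2508) = 0.8576
Step 3: prox(x) = [-3.2842, -4.237]
||prox(x)|| = 5.3608
Step 4: Proximal objective.
0.5*||prox-x||^2 = 0.3961
lambda*||prox|| = 4.7711
Total = 5.1672


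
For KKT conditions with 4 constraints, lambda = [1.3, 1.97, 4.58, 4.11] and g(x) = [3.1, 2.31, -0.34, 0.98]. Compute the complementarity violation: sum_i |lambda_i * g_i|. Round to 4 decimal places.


KKT complementary slackness check:
lambda_1 * g_1 = 1.3 * 3.1 = 4.03
lambda_2 * g_2 = 1.97 * 2.31 = 4.5507
lambda_3 * g_3 = 4.58 * -0.34 = -1.5572
lambda_4 * g_4 = 4.11 * 0.98 = 4.0278
Total violation = 4.03 + 4.5507 + 1.5572 + 4.0278 = 14.1657


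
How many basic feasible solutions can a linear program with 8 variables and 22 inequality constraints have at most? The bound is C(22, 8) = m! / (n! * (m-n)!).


Each vertex corresponds to some choice of n active constraints out of m, so the number of vertices is at most C(m, n) = m! / (n!(m-n)!).
m = 22, n = 8
Numerator: 22 * 21 * 20 * 19 * 18 * 17 * 16 * 15
Denominator: 8! = 40320
C(22, 8) = 319770


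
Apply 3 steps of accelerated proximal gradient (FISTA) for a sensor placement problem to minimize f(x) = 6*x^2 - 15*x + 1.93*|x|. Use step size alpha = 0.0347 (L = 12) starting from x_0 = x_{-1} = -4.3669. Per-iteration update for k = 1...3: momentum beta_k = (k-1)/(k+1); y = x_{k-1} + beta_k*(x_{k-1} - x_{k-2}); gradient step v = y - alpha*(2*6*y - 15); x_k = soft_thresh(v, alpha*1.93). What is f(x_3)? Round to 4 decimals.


FISTA on f(x) = 6*x^2 - 15*x + 1.93*|x|
L = 12, alpha = 0.0347
Iteration 1: beta = 0.0, y = -4.3669 + 0.0*(-4.3669 + 4.3669) = -4.3669
  grad(y) = -67.4028, v = y - alpha*grad = -2.028
  prox(v) = soft_thresh(-2.028, 0.067) = -1.9611
Iteration 2: beta = 0.3333, y = -1.9611 + 0.3333*(-1.9611 + 4.3669) = -1.1591
  grad(y) = -28.9092, v = y - alpha*grad = -0.156
  prox(v) = soft_thresh(-0.156, 0.067) = -0.089
Iteration 3: beta = 0.5, y = -0.089 + 0.5*(-0.089 + 1.9611) = 0.8471
  grad(y) = -4.8354, v = y - alpha*grad = 1.0148
  prox(v) = soft_thresh(1.0148, 0.067) = 0.9479
f(x_3) = 6*0.9479^2 - 15*0.9479 + 1.93*|0.9479| = -6.9979


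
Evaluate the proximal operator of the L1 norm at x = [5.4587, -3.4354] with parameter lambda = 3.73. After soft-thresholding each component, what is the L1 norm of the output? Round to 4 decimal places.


Soft-thresholding with lambda = 3.73:
prox(5.4587) = sign(5.4587)*max(|5.4587| - 3.73, 0) = 1.7287
prox(-3.4354) = sign(-3.4354)*max(|-3.4354| - 3.73, 0) = 0.0
prox(x) = [1.7287, 0.0]
||prox(x)||_1 = 1.7287 + 0.0 = 1.7287


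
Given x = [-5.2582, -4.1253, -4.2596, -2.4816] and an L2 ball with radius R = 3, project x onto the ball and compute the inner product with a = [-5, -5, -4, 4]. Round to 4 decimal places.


Step 1: Compute ||x|| (intermediates to 6 decimals).
||x|| = sqrt((-5.2582)^2 + (-4.1253)^2 + (-4.2596)^2 + (-2.4816)^2) = 8.304776
Step 2: Project.
Since ||x|| > R, scale = R/||x|| = 3/8.304776 = 0.361238, proj(x) = scale * x
proj(x) = [-1.899462, -1.490215, -1.538729, -0.896448]
Step 3: Dot product.
a^T * proj(x) = -5*(-1.899462) - 5*(-1.490215) - 4*(-1.538729) + 4*(-0.896448) = 19.5175


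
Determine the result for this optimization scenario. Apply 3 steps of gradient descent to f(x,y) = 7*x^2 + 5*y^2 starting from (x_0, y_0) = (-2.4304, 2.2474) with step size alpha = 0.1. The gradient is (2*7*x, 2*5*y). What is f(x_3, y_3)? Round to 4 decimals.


Gradient descent on f(x,y) = 7*x^2 + 5*y^2.
Starting point: (-2.4304, 2.2474), alpha = 0.1
Step 1: grad_x = 2*7*-2.4304 = -34.0256, grad_y = 2*5*2.2474 = 22.474
  x_1 = -2.4304 - 0.1*-34.0256 = 0.9722
  y_1 = 2.2474 - 0.1*22.474 = 0.0
Step 2: grad_x = 2*7*0.9722 = 13.6102, grad_y = 2*5*0.0 = 0.0
  x_2 = 0.9722 - 0.1*13.6102 = -0.3889
  y_2 = 0.0 - 0.1*0.0 = 0.0
Step 3: grad_x = 2*7*-0.3889 = -5.4441, grad_y = 2*5*0.0 = 0.0
  x_3 = -0.3889 - 0.1*-5.4441 = 0.1555
  y_3 = 0.0 - 0.1*0.0 = 0.0
f(0.1555, 0.0) = 7*0.1555^2 + 5*0.0^2 = 0.1694


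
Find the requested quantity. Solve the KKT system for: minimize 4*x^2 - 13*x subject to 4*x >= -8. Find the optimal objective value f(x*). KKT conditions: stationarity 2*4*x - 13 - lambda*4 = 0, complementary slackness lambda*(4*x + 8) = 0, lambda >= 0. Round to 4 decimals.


Step 1: Try lambda = 0 (constraint inactive).
Stationarity: 2*4*x - 13 = 0
x* = 13/(2*4) = 1.625
Check constraint: 4*1.625 = 6.5 >= -8 -- satisfied.
Step 2: Compute optimal value.
f(x*) = 4*1.625^2 - 13*1.625 = -10.5625


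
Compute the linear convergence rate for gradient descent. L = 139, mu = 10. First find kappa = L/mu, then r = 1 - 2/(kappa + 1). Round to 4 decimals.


Step 1: Compute the condition number.
kappa = L/mu = 139/10 = 13.9
Step 2: Compute the convergence rate.
r = 1 - 2/(kappa + 1) = 1 - 2*mu/(L + mu) = (L - mu)/(L + mu) = 129/149 = 0.8658


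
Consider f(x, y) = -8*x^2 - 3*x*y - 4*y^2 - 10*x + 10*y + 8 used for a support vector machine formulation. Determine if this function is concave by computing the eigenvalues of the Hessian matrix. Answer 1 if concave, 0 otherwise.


The Hessian of f(x,y) = -8*x^2 - 3*x*y - 4*y^2 - 10*x + 10*y + 8 is:
H = [[-16, -3], [-3, -8]]
Trace = -16 - 8 = -24
Determinant = -16*-8 - (-3)^2 = 119
Discriminant = (-24)^2 - 4*119 = 100.0
Eigenvalues: lambda_1 = -17.0, lambda_2 = -7.0
The function is concave.

1


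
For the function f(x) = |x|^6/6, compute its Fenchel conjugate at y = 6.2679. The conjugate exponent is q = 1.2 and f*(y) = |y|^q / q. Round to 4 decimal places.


The conjugate exponent q satisfies 1/p + 1/q = 1.
p = 6, so q = 6/(6 - 1) = 1.2
|y|^q = 6.2679^1.2 = 9.0479
f*(6.2679) = 9.0479 / 1.2 = 7.5399


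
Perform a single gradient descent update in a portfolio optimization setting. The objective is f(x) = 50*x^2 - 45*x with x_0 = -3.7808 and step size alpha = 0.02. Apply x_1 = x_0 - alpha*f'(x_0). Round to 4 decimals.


We compute the gradient at x_0 and apply the update.
f'(x) = 100*x - 45
f'(-3.7808) = 100*-3.7808 - 45 = -423.08
x_1 = -3.7808 - 0.02*-423.08 = 4.6808


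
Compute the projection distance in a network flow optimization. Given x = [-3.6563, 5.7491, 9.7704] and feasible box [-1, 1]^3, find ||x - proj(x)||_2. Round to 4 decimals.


Project each component onto [-1, 1].
clip(-3.6563) = -1.0, clip(5.7491) = 1.0, clip(9.7704) = 1.0
Projection = [-1.0, 1.0, 1.0]
Squared diffs: [7.0559, 22.554, 76.9199]
Distance = sqrt(106.5298) = 10.3213


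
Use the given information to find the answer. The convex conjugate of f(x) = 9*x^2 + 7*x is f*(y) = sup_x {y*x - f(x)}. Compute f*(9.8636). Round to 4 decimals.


f*(y) = sup_x {y*x - a*x^2 - b*x} = sup_x {(y-b)*x - a*x^2}
FOC: (y - b) - 2a*x = 0 => x* = (y - b)/(2a)
x* = (9.8636 - 7)/(2*9) = 0.1591
f*(9.8636) = (y-b)^2/(4a) = (9.8636 - 7)^2/(4*9)
= 8.2002/36 = 0.2278


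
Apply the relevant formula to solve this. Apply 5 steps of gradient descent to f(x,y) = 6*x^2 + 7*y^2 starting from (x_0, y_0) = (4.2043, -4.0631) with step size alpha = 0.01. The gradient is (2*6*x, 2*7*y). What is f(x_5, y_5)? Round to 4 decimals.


Gradient descent on f(x,y) = 6*x^2 + 7*y^2.
Starting point: (4.2043, -4.0631), alpha = 0.01
Step 1: grad_x = 2*6*4.2043 = 50.4516, grad_y = 2*7*-4.0631 = -56.8834
  x_1 = 4.2043 - 0.01*50.4516 = 3.6998
  y_1 = -4.0631 - 0.01*-56.8834 = -3.4943
Step 2: grad_x = 2*6*3.6998 = 44.3974, grad_y = 2*7*-3.4943 = -48.9197
  x_2 = 3.6998 - 0.01*44.3974 = 3.2558
  y_2 = -3.4943 - 0.01*-48.9197 = -3.0051
Step 3: grad_x = 2*6*3.2558 = 39.0697, grad_y = 2*7*-3.0051 = -42.071
  x_3 = 3.2558 - 0.01*39.0697 = 2.8651
  y_3 = -3.0051 - 0.01*-42.071 = -2.5844
Step 4: grad_x = 2*6*2.8651 = 34.3814, grad_y = 2*7*-2.5844 = -36.181
  x_4 = 2.8651 - 0.01*34.3814 = 2.5213
  y_4 = -2.5844 - 0.01*-36.181 = -2.2225
Step 5: grad_x = 2*6*2.5213 = 30.2556, grad_y = 2*7*-2.2225 = -31.1157
  x_5 = 2.5213 - 0.01*30.2556 = 2.2187
  y_5 = -2.2225 - 0.01*-31.1157 = -1.9114
f(2.2187, -1.9114) = 6*2.2187^2 + 7*(-1.9114)^2 = 55.1109


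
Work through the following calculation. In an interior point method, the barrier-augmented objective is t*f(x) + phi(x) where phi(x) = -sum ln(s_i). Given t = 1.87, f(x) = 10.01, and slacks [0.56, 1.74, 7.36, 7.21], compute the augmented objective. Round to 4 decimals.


Step 1: Compute log-barrier.
ln values: [-0.5798, 0.5539, 1.9961, 1.9755]
phi = -(-0.5798 + 0.5539 + 1.9961 + 1.9755) = -3.9456
Step 2: Compute augmented objective.
t*f(x) = 1.87*10.01 = 18.7187
Total = 18.7187 - 3.9456 = 14.7731


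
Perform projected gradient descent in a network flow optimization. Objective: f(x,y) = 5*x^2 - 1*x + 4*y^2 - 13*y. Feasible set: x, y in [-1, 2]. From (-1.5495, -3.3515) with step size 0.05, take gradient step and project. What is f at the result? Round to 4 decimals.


Step 1: Compute gradient at (-1.5495, -3.3515).
grad_x = 2*5*-1.5495 - 1 = -16.495
grad_y = 2*4*-3.3515 - 13 = -39.812
Step 2: Gradient step.
x_raw = -1.5495 - 0.05*-16.495 = -0.7248
y_raw = -3.3515 - 0.05*-39.812 = -1.3609
Step 3: Project onto [-1, 2].
x_proj = clip(-0.7248) = -0.7248
y_proj = clip(-1.3609) = -1.0
Step 4: Evaluate f.
f(-0.7248, -1.0) = 20.3511


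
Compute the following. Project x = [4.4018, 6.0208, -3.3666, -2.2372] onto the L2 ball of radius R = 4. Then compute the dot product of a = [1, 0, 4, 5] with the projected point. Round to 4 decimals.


Step 1: Compute ||x|| (intermediates to 6 decimals).
||x|| = sqrt(4.4018^2 + 6.0208^2 + (-3.3666)^2 + (-2.2372)^2) = 8.483215
Step 2: Project.
Since ||x|| > R, scale = R/||x|| = 4/8.483215 = 0.471519, proj(x) = scale * x
proj(x) = [2.075532, 2.838922, -1.587416, -1.054882]
Step 3: Dot product.
a^T * proj(x) = 1*2.075532 + 0*2.838922 + 4*(-1.587416) + 5*(-1.054882) = -9.5485


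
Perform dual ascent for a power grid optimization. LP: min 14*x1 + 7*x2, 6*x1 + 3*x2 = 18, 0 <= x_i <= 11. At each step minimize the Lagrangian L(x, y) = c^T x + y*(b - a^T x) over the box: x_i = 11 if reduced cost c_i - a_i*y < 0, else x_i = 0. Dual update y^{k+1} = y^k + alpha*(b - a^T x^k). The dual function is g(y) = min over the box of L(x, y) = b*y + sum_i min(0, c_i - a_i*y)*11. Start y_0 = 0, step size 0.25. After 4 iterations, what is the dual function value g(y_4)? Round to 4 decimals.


Dual ascent for LP: min 14*x1 + 7*x2, 6*x1 + 3*x2 = 18, 0 <= x_i <= 11
Step 1: y^k = 0.0, reduced costs: (14.0, 7.0)
  x^k = (0.0, 0.0), subgradient = b - a^T x = 18.0
  y^{k+1} = 0.0 + 0.25*18.0 = 4.5
Step 2: y^k = 4.5, reduced costs: (-13.0, -6.5)
  x^k = (11.0, 11.0), subgradient = b - a^T x = -81.0
  y^{k+1} = 4.5 + 0.25*-81.0 = -15.75
Step 3: y^k = -15.75, reduced costs: (108.5, 54.25)
  x^k = (0.0, 0.0), subgradient = b - a^T x = 18.0
  y^{k+1} = -15.75 + 0.25*18.0 = -11.25
Step 4: y^k = -11.25, reduced costs: (81.5, 40.75)
  x^k = (0.0, 0.0), subgradient = b - a^T x = 18.0
  y^{k+1} = -11.25 + 0.25*18.0 = -6.75
Dual objective at y_4 = -6.75: reduced costs (54.5, 27.25), box minimizer x = (0.0, 0.0)
g(y_4) = b*y + (c1 - a1*y)*x1 + (c2 - a2*y)*x2 = 18*(-6.75) + 54.5*0.0 + 27.25*0.0 = -121.5 + 0.0 + 0.0 = -121.5


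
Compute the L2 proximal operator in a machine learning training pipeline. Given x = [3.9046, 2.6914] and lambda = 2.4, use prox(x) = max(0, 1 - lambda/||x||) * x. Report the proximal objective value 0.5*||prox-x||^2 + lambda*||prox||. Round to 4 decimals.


Step 1: Compute ||x||.
||x|| = 4.7423
Step 2: Compute scaling factor.
scale = max(0, 1 - 2.4/4.7423) = 0.4939
Step 3: prox(x) = [1.9286, 1.3293]
||prox(x)|| = 2.3423
Step 4: Proximal objective.
0.5*||prox-x||^2 = 2.88
lambda*||prox|| = 5.6215
Total = 8.5016


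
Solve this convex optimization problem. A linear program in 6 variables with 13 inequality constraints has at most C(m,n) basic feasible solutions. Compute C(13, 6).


Each vertex corresponds to some choice of n active constraints out of m, so the number of vertices is at most C(m, n) = m! / (n!(m-n)!).
m = 13, n = 6
Numerator: 13 * 12 * 11 * 10 * 9 * 8
Denominator: 6! = 720
C(13, 6) = 1716


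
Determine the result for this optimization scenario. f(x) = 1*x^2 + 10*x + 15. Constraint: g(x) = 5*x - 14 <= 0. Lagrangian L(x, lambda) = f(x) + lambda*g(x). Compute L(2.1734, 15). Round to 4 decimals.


Step 1: Evaluate f(x).
f(2.1734) = 1*2.1734^2 + 10*2.1734 + 15 = 41.4577
Step 2: Evaluate g(x).
g(2.1734) = 5*2.1734 - 14 = -3.133
Step 3: Compute Lagrangian.
L = 41.4577 + 15*-3.133 = -5.5373


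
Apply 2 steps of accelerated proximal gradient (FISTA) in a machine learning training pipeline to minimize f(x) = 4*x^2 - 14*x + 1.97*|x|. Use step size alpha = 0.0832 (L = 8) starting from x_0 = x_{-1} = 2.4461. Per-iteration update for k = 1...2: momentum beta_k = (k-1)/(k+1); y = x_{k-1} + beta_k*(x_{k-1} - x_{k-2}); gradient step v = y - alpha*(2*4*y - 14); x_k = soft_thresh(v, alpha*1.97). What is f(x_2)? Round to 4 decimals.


FISTA on f(x) = 4*x^2 - 14*x + 1.97*|x|
L = 8, alpha = 0.0832
Iteration 1: beta = 0.0, y = 2.4461 + 0.0*(2.4461 - 2.4461) = 2.4461
  grad(y) = 5.5688, v = y - alpha*grad = 1.9828
  prox(v) = soft_thresh(1.9828, 0.1639) = 1.8189
Iteration 2: beta = 0.3333, y = 1.8189 + 0.3333*(1.8189 - 2.4461) = 1.6098
  grad(y) = -1.1216, v = y - alpha*grad = 1.7031
  prox(v) = soft_thresh(1.7031, 0.1639) = 1.5392
f(x_2) = 4*1.5392^2 - 14*1.5392 + 1.97*|1.5392| = -9.04


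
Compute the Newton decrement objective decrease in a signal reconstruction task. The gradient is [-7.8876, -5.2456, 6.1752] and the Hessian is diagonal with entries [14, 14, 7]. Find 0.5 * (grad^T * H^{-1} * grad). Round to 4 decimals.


Step 1: H is diagonal, so H^(-1) * g = [-0.5634, -0.3747, 0.8822].
Step 2: g^T H^(-1) g = sum_i g_i^2 / H_ii
  = (-7.8876)^2/14 + (-5.2456)^2/14 + (6.1752)^2/7
  = 4.4439 + 1.9655 + 5.4476 = 11.8569
Step 3: Objective decrease = 0.5 * g^T H^(-1) g = 5.9285


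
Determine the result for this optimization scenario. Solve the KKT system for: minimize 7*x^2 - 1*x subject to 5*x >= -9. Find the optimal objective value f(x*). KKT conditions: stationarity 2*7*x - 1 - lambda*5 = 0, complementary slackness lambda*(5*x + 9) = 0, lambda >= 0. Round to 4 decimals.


Step 1: Try lambda = 0 (constraint inactive).
Stationarity: 2*7*x - 1 = 0
x* = 1/(2*7) = 1/14 = 0.0714 (rounded; the exact value 1/14 is used below)
Check constraint: 5*0.0714 = 0.357 >= -9 -- satisfied.
Step 2: Compute optimal value.
f(x*) = 7*(1/14)^2 - 1*(1/14) = -0.0357
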